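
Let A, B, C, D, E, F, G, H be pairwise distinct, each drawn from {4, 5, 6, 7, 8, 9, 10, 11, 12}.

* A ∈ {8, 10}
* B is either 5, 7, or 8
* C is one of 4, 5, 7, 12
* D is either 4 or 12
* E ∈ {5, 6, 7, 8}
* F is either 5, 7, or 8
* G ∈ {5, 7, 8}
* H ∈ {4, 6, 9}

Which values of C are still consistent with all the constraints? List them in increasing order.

4, 12

Among the 8 variables, 9 fits only H (and all 8 values in {4, 5, 6, 7, 8, 9, 10, 12} must be used), so H = 9.
The 7 still-open variables draw from only 7 values {4, 5, 6, 7, 8, 10, 12}, so each is used; only E can be 6, hence E = 6.
The 6 still-open variables together cover exactly {4, 5, 7, 8, 10, 12} — 6 values for 6 variables — and 10 appears only in A's list, so A = 10.
B, F, G between them cover only {5, 7, 8} — a naked triple. Remove those values from C.
No further eliminations apply; C can still be any of 4, 12.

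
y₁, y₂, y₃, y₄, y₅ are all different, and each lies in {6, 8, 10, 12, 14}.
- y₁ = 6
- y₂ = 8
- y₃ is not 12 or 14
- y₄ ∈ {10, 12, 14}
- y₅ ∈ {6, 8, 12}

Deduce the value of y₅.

y₁'s domain is down to {6}, so y₁ = 6. Eliminate 6 elsewhere: y₃, y₅.
y₂'s domain is down to {8}, so y₂ = 8. Eliminate 8 elsewhere: y₃, y₅.
So y₅ = 12.

12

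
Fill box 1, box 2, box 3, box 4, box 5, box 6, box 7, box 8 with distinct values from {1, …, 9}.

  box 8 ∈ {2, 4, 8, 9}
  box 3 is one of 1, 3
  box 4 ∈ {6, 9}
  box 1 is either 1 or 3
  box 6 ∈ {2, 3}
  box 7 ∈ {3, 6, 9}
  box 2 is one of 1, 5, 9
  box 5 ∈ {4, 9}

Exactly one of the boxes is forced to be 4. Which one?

box 5

The 8 variables together cover exactly {1, 2, 3, 4, 5, 6, 8, 9} — 8 values for 8 variables — and 5 appears only in box 2's list, so box 2 = 5.
The 7 still-open variables together cover exactly {1, 2, 3, 4, 6, 8, 9} — 7 values for 7 variables — and 8 appears only in box 8's list, so box 8 = 8.
The 6 still-open variables draw from only 6 values {1, 2, 3, 4, 6, 9}, so each is used; only box 6 can be 2, hence box 6 = 2.
Among the 5 still-open variables, 4 fits only box 5 (and all 5 values in {1, 3, 4, 6, 9} must be used), so box 5 = 4.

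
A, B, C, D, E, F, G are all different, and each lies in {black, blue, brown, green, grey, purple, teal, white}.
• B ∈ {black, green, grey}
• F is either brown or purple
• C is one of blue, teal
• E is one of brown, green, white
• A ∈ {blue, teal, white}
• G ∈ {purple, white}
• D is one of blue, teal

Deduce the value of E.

green

The 2 variables C and D are confined to {blue, teal}, which locks those values in; drop them from A.
That leaves A = white. Strike white from E, G.
G must be purple (only option left). Remove purple from F.
F has just one choice, so F = brown. Strike brown from E.
So E = green.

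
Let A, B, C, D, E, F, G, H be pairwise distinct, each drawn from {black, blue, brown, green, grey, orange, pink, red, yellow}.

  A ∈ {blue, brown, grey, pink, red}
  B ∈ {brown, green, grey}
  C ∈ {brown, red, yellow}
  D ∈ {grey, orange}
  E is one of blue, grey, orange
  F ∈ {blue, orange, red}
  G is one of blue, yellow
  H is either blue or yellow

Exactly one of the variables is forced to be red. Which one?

F

The 8 variables together cover exactly {blue, brown, green, grey, orange, pink, red, yellow} — 8 values for 8 variables — and green appears only in B's list, so B = green.
Among the 7 still-open variables, pink fits only A (and all 7 values in {blue, brown, grey, orange, pink, red, yellow} must be used), so A = pink.
The 6 still-open variables draw from only 6 values {blue, brown, grey, orange, red, yellow}, so each is used; only C can be brown, hence C = brown.
Among the 5 still-open variables, red fits only F (and all 5 values in {blue, grey, orange, red, yellow} must be used), so F = red.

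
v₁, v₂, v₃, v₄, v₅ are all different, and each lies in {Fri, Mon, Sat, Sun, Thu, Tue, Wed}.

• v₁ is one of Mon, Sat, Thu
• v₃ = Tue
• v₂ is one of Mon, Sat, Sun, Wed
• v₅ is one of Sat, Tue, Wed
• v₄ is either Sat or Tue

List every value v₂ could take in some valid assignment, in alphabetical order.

v₃ has just one choice, so v₃ = Tue. Eliminate Tue elsewhere: v₄, v₅.
That leaves v₄ = Sat. Eliminate Sat elsewhere: v₁, v₂, v₅.
v₅'s domain is down to {Wed}, so v₅ = Wed. So v₂ can't be Wed.
No further eliminations apply; v₂ can still be any of Mon, Sun.

Mon, Sun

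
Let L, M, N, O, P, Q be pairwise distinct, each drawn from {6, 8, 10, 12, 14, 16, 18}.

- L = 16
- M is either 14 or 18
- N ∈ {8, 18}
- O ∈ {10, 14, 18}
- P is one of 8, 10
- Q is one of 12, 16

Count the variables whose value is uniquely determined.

L's domain is down to {16}, so L = 16. So Q can't be 16.
That leaves Q = 12.
Determined: L=16, Q=12. The other variables each still have more than one consistent value. That makes 2.

2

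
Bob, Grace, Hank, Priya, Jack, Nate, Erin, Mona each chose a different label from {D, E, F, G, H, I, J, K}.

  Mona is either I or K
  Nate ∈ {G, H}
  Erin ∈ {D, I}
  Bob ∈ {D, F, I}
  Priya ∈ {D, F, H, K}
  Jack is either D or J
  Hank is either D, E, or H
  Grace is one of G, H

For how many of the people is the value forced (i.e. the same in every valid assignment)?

2

Among the 8 variables, E fits only Hank (and all 8 values in {D, E, F, G, H, I, J, K} must be used), so Hank = E.
The 7 still-open variables draw from only 7 values {D, F, G, H, I, J, K}, so each is used; only Jack can be J, hence Jack = J.
Grace and Nate share exactly the 2 values {G, H}; by pigeonhole those values go to them, so strike G, H from Priya.
Determined: Hank=E, Jack=J. The other people each still have more than one consistent value. That makes 2.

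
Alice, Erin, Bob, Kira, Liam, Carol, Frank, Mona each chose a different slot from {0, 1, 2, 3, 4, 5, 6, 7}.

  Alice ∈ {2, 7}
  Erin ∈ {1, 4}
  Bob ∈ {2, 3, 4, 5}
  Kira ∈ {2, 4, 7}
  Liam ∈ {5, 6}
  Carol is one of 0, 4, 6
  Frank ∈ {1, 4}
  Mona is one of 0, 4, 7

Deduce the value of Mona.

The 8 variables draw from only 8 values {0, 1, 2, 3, 4, 5, 6, 7}, so each is used; only Bob can be 3, hence Bob = 3.
The 7 still-open variables together cover exactly {0, 1, 2, 4, 5, 6, 7} — 7 values for 7 variables — and 5 appears only in Liam's list, so Liam = 5.
The 6 still-open variables draw from only 6 values {0, 1, 2, 4, 6, 7}, so each is used; only Carol can be 6, hence Carol = 6.
The 5 still-open variables draw from only 5 values {0, 1, 2, 4, 7}, so each is used; only Mona can be 0, hence Mona = 0.

0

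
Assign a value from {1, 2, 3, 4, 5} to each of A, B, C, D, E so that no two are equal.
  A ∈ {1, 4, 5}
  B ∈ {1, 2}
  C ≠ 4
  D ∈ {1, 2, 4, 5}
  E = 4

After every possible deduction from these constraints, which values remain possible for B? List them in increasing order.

E has just one choice, so E = 4. So A, D can't be 4.
Among the 4 still-open variables, 3 fits only C (and all 4 values in {1, 2, 3, 5} must be used), so C = 3.
No further eliminations apply; B can still be any of 1, 2.

1, 2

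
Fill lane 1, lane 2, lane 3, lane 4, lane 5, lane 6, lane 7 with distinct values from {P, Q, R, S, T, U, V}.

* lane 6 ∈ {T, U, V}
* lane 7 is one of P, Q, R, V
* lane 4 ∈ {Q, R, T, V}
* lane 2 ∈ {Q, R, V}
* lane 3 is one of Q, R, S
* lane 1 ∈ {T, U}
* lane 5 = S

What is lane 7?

lane 5 has just one choice, so lane 5 = S. Strike S from lane 3.
Among the 6 still-open variables, P fits only lane 7 (and all 6 values in {P, Q, R, T, U, V} must be used), so lane 7 = P.

P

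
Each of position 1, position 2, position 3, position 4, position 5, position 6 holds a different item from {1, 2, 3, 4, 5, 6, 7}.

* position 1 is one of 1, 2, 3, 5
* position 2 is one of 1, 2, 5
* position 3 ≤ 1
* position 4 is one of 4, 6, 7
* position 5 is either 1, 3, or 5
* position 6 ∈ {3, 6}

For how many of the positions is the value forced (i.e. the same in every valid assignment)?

2

position 3's domain is down to {1}, so position 3 = 1. Eliminate 1 elsewhere: position 1, position 2, position 5.
The 3 variables position 1, position 2, position 5 are confined to {2, 3, 5}, which locks those values in; drop them from position 6.
position 6 has just one choice, so position 6 = 6. So position 4 can't be 6.
Determined: position 3=1, position 6=6. The other positions each still have more than one consistent value. That makes 2.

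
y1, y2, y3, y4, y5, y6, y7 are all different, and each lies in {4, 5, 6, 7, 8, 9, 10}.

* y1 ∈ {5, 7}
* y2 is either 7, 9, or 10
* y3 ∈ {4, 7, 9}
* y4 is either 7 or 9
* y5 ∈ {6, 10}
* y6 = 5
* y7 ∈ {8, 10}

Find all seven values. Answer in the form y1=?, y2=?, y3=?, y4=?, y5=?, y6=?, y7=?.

y1=7, y2=10, y3=4, y4=9, y5=6, y6=5, y7=8

y6 has just one choice, so y6 = 5. So y1 can't be 5.
y1 has just one choice, so y1 = 7. Strike 7 from y2, y3, y4.
y4 must be 9 (only option left). Remove 9 from y2, y3.
y2's domain is down to {10}, so y2 = 10. Strike 10 from y5, y7.
y3 must be 4 (only option left).
That leaves y5 = 6.
y7 has just one choice, so y7 = 8.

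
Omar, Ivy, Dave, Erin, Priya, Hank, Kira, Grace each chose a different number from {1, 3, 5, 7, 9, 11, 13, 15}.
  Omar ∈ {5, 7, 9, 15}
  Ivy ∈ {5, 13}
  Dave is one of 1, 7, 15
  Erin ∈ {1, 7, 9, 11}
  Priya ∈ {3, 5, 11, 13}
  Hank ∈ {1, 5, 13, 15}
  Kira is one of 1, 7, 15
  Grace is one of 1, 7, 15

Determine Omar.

Among the 8 variables, 3 fits only Priya (and all 8 values in {1, 3, 5, 7, 9, 11, 13, 15} must be used), so Priya = 3.
The 7 still-open variables draw from only 7 values {1, 5, 7, 9, 11, 13, 15}, so each is used; only Erin can be 11, hence Erin = 11.
Among the 6 still-open variables, 9 fits only Omar (and all 6 values in {1, 5, 7, 9, 13, 15} must be used), so Omar = 9.

9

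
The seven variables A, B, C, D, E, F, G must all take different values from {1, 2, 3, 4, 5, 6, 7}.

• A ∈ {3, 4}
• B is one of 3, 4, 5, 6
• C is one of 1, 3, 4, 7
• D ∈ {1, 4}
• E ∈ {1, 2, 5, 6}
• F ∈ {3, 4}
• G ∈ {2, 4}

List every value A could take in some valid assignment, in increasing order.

3, 4

The 7 variables together cover exactly {1, 2, 3, 4, 5, 6, 7} — 7 values for 7 variables — and 7 appears only in C's list, so C = 7.
A and F share exactly the 2 values {3, 4}; by pigeonhole those values go to them, so strike 3, 4 from B, D, G.
D must be 1 (only option left). So E can't be 1.
G must be 2 (only option left). So E can't be 2.
No further eliminations apply; A can still be any of 3, 4.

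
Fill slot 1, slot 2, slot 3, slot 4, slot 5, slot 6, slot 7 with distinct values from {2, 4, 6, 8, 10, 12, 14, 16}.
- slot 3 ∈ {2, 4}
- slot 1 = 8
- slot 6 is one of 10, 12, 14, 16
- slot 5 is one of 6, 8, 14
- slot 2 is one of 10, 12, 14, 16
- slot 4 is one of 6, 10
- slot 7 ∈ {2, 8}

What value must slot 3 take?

4

slot 1's domain is down to {8}, so slot 1 = 8. Eliminate 8 elsewhere: slot 5, slot 7.
slot 7 has just one choice, so slot 7 = 2. Remove 2 from slot 3.
So slot 3 = 4.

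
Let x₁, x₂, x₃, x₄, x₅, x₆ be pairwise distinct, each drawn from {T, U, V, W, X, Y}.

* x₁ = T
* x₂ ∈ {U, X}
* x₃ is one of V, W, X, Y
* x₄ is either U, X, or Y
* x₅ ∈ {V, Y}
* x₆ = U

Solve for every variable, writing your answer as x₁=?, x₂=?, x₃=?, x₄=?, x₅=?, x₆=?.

x₁ has just one choice, so x₁ = T.
x₆ must be U (only option left). Eliminate U elsewhere: x₂, x₄.
That leaves x₂ = X. Eliminate X elsewhere: x₃, x₄.
x₄ must be Y (only option left). Remove Y from x₃, x₅.
x₅ has just one choice, so x₅ = V. Remove V from x₃.
x₃ must be W (only option left).

x₁=T, x₂=X, x₃=W, x₄=Y, x₅=V, x₆=U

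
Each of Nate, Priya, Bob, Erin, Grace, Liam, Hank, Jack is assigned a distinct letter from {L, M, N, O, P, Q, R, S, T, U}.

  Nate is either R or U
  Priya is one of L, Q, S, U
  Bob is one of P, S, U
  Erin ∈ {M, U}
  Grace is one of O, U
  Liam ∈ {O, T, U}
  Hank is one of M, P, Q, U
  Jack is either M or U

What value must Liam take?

T

Erin and Jack between them cover only {M, U} — a naked pair. Remove those values from Nate, Priya, Bob, Grace, Liam, Hank.
Nate's domain is down to {R}, so Nate = R.
Grace has just one choice, so Grace = O. Remove O from Liam.
So Liam = T.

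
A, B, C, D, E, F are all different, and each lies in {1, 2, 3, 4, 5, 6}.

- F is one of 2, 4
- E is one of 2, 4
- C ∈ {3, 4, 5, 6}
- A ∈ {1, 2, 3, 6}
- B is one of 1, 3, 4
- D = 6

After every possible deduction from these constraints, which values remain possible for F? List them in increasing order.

D has just one choice, so D = 6. So A, C can't be 6.
The 5 still-open variables together cover exactly {1, 2, 3, 4, 5} — 5 values for 5 variables — and 5 appears only in C's list, so C = 5.
E and F between them cover only {2, 4} — a naked pair. Remove those values from A, B.
No further eliminations apply; F can still be any of 2, 4.

2, 4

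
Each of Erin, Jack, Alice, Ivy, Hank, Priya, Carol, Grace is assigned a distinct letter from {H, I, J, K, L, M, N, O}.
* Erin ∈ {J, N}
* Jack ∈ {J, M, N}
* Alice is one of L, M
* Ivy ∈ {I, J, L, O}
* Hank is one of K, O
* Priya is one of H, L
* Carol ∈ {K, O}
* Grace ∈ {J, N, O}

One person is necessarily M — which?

The 8 variables together cover exactly {H, I, J, K, L, M, N, O} — 8 values for 8 variables — and H appears only in Priya's list, so Priya = H.
Among the 7 still-open variables, I fits only Ivy (and all 7 values in {I, J, K, L, M, N, O} must be used), so Ivy = I.
Among the 6 still-open variables, L fits only Alice (and all 6 values in {J, K, L, M, N, O} must be used), so Alice = L.
The 5 still-open variables together cover exactly {J, K, M, N, O} — 5 values for 5 variables — and M appears only in Jack's list, so Jack = M.

Jack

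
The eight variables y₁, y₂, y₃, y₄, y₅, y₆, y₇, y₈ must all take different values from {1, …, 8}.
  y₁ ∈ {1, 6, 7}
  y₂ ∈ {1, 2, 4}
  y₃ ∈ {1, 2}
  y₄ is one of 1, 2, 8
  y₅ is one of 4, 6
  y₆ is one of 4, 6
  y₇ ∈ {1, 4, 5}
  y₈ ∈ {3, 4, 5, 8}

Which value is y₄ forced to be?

8

Among the 8 variables, 3 fits only y₈ (and all 8 values in {1, 2, 3, 4, 5, 6, 7, 8} must be used), so y₈ = 3.
Among the 7 still-open variables, 5 fits only y₇ (and all 7 values in {1, 2, 4, 5, 6, 7, 8} must be used), so y₇ = 5.
Among the 6 still-open variables, 7 fits only y₁ (and all 6 values in {1, 2, 4, 6, 7, 8} must be used), so y₁ = 7.
The 5 still-open variables together cover exactly {1, 2, 4, 6, 8} — 5 values for 5 variables — and 8 appears only in y₄'s list, so y₄ = 8.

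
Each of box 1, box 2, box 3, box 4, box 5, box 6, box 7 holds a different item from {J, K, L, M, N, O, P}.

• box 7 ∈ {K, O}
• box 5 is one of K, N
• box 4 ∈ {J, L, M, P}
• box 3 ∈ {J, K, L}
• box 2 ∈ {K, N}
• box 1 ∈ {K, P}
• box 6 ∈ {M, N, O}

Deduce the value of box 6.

box 2 and box 5 between them cover only {K, N} — a naked pair. Remove those values from box 1, box 3, box 6, box 7.
box 1 has just one choice, so box 1 = P. Remove P from box 4.
box 7 has just one choice, so box 7 = O. Strike O from box 6.
So box 6 = M.

M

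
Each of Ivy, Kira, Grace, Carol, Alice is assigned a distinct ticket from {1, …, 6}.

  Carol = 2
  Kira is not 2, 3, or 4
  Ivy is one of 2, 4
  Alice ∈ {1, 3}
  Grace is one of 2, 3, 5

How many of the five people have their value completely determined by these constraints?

2

Carol's domain is down to {2}, so Carol = 2. Eliminate 2 elsewhere: Ivy, Grace.
Ivy has just one choice, so Ivy = 4.
Determined: Ivy=4, Carol=2. The other people each still have more than one consistent value. That makes 2.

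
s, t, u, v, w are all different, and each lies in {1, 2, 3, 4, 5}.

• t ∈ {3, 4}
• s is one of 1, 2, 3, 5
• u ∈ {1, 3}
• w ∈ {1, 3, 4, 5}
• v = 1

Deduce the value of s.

2

v must be 1 (only option left). So s, u, w can't be 1.
That leaves u = 3. Eliminate 3 elsewhere: s, t, w.
t must be 4 (only option left). Eliminate 4 elsewhere: w.
w's domain is down to {5}, so w = 5. Strike 5 from s.
So s = 2.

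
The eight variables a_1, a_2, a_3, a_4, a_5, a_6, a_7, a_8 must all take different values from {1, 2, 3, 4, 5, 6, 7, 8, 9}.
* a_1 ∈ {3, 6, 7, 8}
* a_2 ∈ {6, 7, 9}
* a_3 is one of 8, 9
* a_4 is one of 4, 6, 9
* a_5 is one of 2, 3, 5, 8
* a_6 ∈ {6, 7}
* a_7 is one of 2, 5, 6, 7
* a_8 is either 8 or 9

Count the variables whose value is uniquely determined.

2

The 8 variables draw from only 8 values {2, 3, 4, 5, 6, 7, 8, 9}, so each is used; only a_4 can be 4, hence a_4 = 4.
a_3 and a_8 between them cover only {8, 9} — a naked pair. Remove those values from a_1, a_2, a_5.
a_2 and a_6 share exactly the 2 values {6, 7}; by pigeonhole those values go to them, so strike 6, 7 from a_1, a_7.
That leaves a_1 = 3. Remove 3 from a_5.
Determined: a_1=3, a_4=4. The other variables each still have more than one consistent value. That makes 2.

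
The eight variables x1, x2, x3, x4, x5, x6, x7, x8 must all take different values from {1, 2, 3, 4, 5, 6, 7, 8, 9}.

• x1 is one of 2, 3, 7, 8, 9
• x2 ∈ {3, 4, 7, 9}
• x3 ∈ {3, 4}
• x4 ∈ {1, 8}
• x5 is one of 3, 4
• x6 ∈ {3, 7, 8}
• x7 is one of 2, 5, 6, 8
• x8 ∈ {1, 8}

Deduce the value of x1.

2

x3 and x5 between them cover only {3, 4} — a naked pair. Remove those values from x1, x2, x6.
x4 and x8 between them cover only {1, 8} — a naked pair. Remove those values from x1, x6, x7.
x6 must be 7 (only option left). So x1, x2 can't be 7.
That leaves x2 = 9. Strike 9 from x1.
So x1 = 2.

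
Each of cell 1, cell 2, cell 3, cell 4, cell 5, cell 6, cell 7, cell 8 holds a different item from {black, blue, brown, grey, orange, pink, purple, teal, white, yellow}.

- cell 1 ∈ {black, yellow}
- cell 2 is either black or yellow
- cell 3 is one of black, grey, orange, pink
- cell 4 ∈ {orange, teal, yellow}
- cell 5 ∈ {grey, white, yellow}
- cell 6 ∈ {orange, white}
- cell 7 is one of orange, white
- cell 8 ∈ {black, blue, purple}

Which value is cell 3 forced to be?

pink

cell 1 and cell 2 between them cover only {black, yellow} — a naked pair. Remove those values from cell 3, cell 4, cell 5, cell 8.
cell 6 and cell 7 between them cover only {orange, white} — a naked pair. Remove those values from cell 3, cell 4, cell 5.
That leaves cell 4 = teal.
cell 5 has just one choice, so cell 5 = grey. Remove grey from cell 3.
So cell 3 = pink.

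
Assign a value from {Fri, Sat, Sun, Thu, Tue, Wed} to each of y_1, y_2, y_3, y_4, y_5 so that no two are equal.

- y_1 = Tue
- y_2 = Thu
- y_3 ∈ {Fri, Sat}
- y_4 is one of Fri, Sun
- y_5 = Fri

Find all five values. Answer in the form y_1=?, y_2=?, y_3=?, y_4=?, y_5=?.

y_1 has just one choice, so y_1 = Tue.
y_2's domain is down to {Thu}, so y_2 = Thu.
y_5's domain is down to {Fri}, so y_5 = Fri. Strike Fri from y_3, y_4.
y_3 must be Sat (only option left).
y_4 must be Sun (only option left).

y_1=Tue, y_2=Thu, y_3=Sat, y_4=Sun, y_5=Fri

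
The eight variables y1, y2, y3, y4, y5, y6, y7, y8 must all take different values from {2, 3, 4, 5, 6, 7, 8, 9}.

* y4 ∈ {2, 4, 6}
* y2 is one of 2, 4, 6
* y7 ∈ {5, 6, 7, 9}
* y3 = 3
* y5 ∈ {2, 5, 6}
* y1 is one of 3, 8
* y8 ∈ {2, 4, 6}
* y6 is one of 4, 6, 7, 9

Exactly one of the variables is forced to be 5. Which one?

y5

y3 has just one choice, so y3 = 3. So y1 can't be 3.
y1 has just one choice, so y1 = 8.
y2, y4, y8 share exactly the 3 values {2, 4, 6}; by pigeonhole those values go to them, so strike 2, 4, 6 from y5, y6, y7.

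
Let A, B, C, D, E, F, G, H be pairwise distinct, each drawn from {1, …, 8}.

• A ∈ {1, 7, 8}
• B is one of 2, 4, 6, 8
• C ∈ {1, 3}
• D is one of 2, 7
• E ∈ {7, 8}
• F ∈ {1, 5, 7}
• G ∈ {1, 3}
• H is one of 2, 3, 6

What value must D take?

2

Among the 8 variables, 4 fits only B (and all 8 values in {1, 2, 3, 4, 5, 6, 7, 8} must be used), so B = 4.
Among the 7 still-open variables, 5 fits only F (and all 7 values in {1, 2, 3, 5, 6, 7, 8} must be used), so F = 5.
The 6 still-open variables draw from only 6 values {1, 2, 3, 6, 7, 8}, so each is used; only H can be 6, hence H = 6.
The 5 still-open variables together cover exactly {1, 2, 3, 7, 8} — 5 values for 5 variables — and 2 appears only in D's list, so D = 2.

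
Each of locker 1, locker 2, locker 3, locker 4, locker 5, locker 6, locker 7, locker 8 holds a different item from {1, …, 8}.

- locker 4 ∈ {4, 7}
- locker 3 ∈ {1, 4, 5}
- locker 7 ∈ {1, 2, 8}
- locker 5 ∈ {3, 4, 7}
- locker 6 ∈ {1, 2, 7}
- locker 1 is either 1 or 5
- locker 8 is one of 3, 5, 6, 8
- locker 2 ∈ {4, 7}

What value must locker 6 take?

2

The 8 variables draw from only 8 values {1, 2, 3, 4, 5, 6, 7, 8}, so each is used; only locker 8 can be 6, hence locker 8 = 6.
The 7 still-open variables draw from only 7 values {1, 2, 3, 4, 5, 7, 8}, so each is used; only locker 5 can be 3, hence locker 5 = 3.
The 6 still-open variables together cover exactly {1, 2, 4, 5, 7, 8} — 6 values for 6 variables — and 8 appears only in locker 7's list, so locker 7 = 8.
The 5 still-open variables together cover exactly {1, 2, 4, 5, 7} — 5 values for 5 variables — and 2 appears only in locker 6's list, so locker 6 = 2.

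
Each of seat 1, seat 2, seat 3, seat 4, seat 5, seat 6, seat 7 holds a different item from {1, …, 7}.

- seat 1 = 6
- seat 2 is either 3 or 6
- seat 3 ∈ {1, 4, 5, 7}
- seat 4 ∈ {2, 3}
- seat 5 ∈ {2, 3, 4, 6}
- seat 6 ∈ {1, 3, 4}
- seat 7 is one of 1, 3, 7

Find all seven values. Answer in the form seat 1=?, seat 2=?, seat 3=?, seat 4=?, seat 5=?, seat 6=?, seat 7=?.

seat 1=6, seat 2=3, seat 3=5, seat 4=2, seat 5=4, seat 6=1, seat 7=7

seat 1 has just one choice, so seat 1 = 6. So seat 2, seat 5 can't be 6.
seat 2 has just one choice, so seat 2 = 3. Strike 3 from seat 4, seat 5, seat 6, seat 7.
seat 4's domain is down to {2}, so seat 4 = 2. Strike 2 from seat 5.
seat 5's domain is down to {4}, so seat 5 = 4. Strike 4 from seat 3, seat 6.
seat 6 must be 1 (only option left). Strike 1 from seat 3, seat 7.
seat 7's domain is down to {7}, so seat 7 = 7. Strike 7 from seat 3.
seat 3 has just one choice, so seat 3 = 5.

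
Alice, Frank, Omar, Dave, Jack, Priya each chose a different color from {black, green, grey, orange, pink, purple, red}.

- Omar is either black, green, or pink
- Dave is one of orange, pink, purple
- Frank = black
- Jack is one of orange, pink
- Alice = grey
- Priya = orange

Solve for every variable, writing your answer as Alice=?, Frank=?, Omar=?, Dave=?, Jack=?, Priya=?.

Alice's domain is down to {grey}, so Alice = grey.
Frank's domain is down to {black}, so Frank = black. Remove black from Omar.
Priya has just one choice, so Priya = orange. Remove orange from Dave, Jack.
Jack's domain is down to {pink}, so Jack = pink. Strike pink from Omar, Dave.
Omar must be green (only option left).
Dave must be purple (only option left).

Alice=grey, Frank=black, Omar=green, Dave=purple, Jack=pink, Priya=orange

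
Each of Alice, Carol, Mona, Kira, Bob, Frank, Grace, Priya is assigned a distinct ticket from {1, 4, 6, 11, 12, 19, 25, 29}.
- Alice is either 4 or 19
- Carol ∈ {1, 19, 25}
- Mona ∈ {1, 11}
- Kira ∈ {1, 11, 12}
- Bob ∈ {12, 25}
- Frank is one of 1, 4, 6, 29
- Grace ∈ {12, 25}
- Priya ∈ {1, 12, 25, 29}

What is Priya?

29

Among the 8 variables, 6 fits only Frank (and all 8 values in {1, 4, 6, 11, 12, 19, 25, 29} must be used), so Frank = 6.
The 7 still-open variables together cover exactly {1, 4, 11, 12, 19, 25, 29} — 7 values for 7 variables — and 4 appears only in Alice's list, so Alice = 4.
The 6 still-open variables draw from only 6 values {1, 11, 12, 19, 25, 29}, so each is used; only Carol can be 19, hence Carol = 19.
The 5 still-open variables draw from only 5 values {1, 11, 12, 25, 29}, so each is used; only Priya can be 29, hence Priya = 29.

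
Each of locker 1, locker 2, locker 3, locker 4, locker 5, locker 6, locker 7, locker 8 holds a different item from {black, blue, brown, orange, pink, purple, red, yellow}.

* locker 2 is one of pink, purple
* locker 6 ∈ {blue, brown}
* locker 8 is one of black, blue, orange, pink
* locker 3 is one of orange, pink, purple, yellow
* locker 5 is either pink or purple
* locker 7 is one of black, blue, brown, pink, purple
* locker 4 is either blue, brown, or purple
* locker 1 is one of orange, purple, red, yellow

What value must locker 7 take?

The 8 variables draw from only 8 values {black, blue, brown, orange, pink, purple, red, yellow}, so each is used; only locker 1 can be red, hence locker 1 = red.
The 7 still-open variables together cover exactly {black, blue, brown, orange, pink, purple, yellow} — 7 values for 7 variables — and yellow appears only in locker 3's list, so locker 3 = yellow.
The 6 still-open variables together cover exactly {black, blue, brown, orange, pink, purple} — 6 values for 6 variables — and orange appears only in locker 8's list, so locker 8 = orange.
The 5 still-open variables draw from only 5 values {black, blue, brown, pink, purple}, so each is used; only locker 7 can be black, hence locker 7 = black.

black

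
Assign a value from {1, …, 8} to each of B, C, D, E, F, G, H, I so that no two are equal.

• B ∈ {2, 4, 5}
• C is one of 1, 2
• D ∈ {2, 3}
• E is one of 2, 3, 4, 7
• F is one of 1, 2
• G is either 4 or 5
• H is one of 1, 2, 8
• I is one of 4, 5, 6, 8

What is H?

8

Among the 8 variables, 6 fits only I (and all 8 values in {1, 2, 3, 4, 5, 6, 7, 8} must be used), so I = 6.
The 7 still-open variables together cover exactly {1, 2, 3, 4, 5, 7, 8} — 7 values for 7 variables — and 7 appears only in E's list, so E = 7.
Among the 6 still-open variables, 3 fits only D (and all 6 values in {1, 2, 3, 4, 5, 8} must be used), so D = 3.
The 5 still-open variables draw from only 5 values {1, 2, 4, 5, 8}, so each is used; only H can be 8, hence H = 8.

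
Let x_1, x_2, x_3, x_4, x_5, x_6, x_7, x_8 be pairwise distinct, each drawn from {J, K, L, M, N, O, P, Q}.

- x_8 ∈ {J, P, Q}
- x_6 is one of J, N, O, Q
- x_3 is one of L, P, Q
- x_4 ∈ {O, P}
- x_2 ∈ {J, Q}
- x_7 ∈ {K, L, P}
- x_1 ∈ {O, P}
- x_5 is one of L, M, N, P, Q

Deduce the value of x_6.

N

Among the 8 variables, K fits only x_7 (and all 8 values in {J, K, L, M, N, O, P, Q} must be used), so x_7 = K.
The 7 still-open variables draw from only 7 values {J, L, M, N, O, P, Q}, so each is used; only x_5 can be M, hence x_5 = M.
The 6 still-open variables together cover exactly {J, L, N, O, P, Q} — 6 values for 6 variables — and L appears only in x_3's list, so x_3 = L.
The 5 still-open variables draw from only 5 values {J, N, O, P, Q}, so each is used; only x_6 can be N, hence x_6 = N.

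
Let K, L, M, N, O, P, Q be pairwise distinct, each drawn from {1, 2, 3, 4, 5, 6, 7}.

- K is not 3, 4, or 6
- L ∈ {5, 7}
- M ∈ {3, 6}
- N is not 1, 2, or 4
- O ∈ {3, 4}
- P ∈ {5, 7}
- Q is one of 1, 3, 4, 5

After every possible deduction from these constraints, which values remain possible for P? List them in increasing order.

Among the 7 variables, 2 fits only K (and all 7 values in {1, 2, 3, 4, 5, 6, 7} must be used), so K = 2.
Among the 6 still-open variables, 1 fits only Q (and all 6 values in {1, 3, 4, 5, 6, 7} must be used), so Q = 1.
The 5 still-open variables draw from only 5 values {3, 4, 5, 6, 7}, so each is used; only O can be 4, hence O = 4.
L and P between them cover only {5, 7} — a naked pair. Remove those values from N.
No further eliminations apply; P can still be any of 5, 7.

5, 7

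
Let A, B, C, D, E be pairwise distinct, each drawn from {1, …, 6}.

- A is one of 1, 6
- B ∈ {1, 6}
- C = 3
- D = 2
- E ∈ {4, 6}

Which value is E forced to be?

C's domain is down to {3}, so C = 3.
D must be 2 (only option left).
Among the 3 still-open variables, 4 fits only E (and all 3 values in {1, 4, 6} must be used), so E = 4.

4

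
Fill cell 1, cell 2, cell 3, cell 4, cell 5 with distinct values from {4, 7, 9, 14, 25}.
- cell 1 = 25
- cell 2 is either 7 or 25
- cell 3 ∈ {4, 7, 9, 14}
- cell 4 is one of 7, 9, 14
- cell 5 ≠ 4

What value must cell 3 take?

4

cell 1's domain is down to {25}, so cell 1 = 25. Strike 25 from cell 2, cell 5.
That leaves cell 2 = 7. So cell 3, cell 4, cell 5 can't be 7.
The 3 still-open variables draw from only 3 values {4, 9, 14}, so each is used; only cell 3 can be 4, hence cell 3 = 4.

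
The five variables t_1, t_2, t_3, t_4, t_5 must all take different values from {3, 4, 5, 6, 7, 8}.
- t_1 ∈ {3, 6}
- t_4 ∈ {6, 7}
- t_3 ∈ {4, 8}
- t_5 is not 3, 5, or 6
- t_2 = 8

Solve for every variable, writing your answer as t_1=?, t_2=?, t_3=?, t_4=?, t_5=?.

t_1=3, t_2=8, t_3=4, t_4=6, t_5=7

t_2's domain is down to {8}, so t_2 = 8. Eliminate 8 elsewhere: t_3, t_5.
t_3 has just one choice, so t_3 = 4. So t_5 can't be 4.
t_5 must be 7 (only option left). Strike 7 from t_4.
That leaves t_4 = 6. Strike 6 from t_1.
t_1 must be 3 (only option left).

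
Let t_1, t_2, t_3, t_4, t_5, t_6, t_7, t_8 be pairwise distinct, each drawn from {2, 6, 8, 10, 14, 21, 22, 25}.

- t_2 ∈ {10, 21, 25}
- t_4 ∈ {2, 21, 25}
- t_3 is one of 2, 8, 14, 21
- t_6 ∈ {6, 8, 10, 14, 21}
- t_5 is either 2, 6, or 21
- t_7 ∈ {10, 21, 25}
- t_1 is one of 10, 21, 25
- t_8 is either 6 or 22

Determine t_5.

The 8 variables draw from only 8 values {2, 6, 8, 10, 14, 21, 22, 25}, so each is used; only t_8 can be 22, hence t_8 = 22.
t_1, t_2, t_7 share exactly the 3 values {10, 21, 25}; by pigeonhole those values go to them, so strike 10, 21, 25 from t_3, t_4, t_5, t_6.
t_4's domain is down to {2}, so t_4 = 2. Eliminate 2 elsewhere: t_3, t_5.
So t_5 = 6.

6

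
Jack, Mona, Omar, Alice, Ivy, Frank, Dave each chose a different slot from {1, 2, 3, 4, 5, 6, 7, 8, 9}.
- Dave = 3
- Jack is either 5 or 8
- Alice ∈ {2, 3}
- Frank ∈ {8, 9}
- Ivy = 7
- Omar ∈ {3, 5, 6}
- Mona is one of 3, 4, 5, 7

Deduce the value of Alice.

2

Ivy's domain is down to {7}, so Ivy = 7. Remove 7 from Mona.
Dave must be 3 (only option left). Strike 3 from Mona, Omar, Alice.
So Alice = 2.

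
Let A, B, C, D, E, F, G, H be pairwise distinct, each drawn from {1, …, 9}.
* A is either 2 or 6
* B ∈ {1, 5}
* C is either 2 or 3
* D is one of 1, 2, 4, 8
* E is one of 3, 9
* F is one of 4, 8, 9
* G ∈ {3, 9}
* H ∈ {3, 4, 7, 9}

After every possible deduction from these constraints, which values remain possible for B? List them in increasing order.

1, 5

E and G share exactly the 2 values {3, 9}; by pigeonhole those values go to them, so strike 3, 9 from C, F, H.
That leaves C = 2. Strike 2 from A, D.
A's domain is down to {6}, so A = 6.
No further eliminations apply; B can still be any of 1, 5.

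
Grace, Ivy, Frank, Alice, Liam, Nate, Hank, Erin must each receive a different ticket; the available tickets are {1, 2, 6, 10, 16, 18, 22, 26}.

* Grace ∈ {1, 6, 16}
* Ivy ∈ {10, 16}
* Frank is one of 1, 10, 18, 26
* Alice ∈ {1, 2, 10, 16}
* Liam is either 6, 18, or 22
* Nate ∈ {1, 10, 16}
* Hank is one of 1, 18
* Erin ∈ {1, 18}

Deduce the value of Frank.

26

Among the 8 variables, 2 fits only Alice (and all 8 values in {1, 2, 6, 10, 16, 18, 22, 26} must be used), so Alice = 2.
Among the 7 still-open variables, 22 fits only Liam (and all 7 values in {1, 6, 10, 16, 18, 22, 26} must be used), so Liam = 22.
Among the 6 still-open variables, 6 fits only Grace (and all 6 values in {1, 6, 10, 16, 18, 26} must be used), so Grace = 6.
The 5 still-open variables draw from only 5 values {1, 10, 16, 18, 26}, so each is used; only Frank can be 26, hence Frank = 26.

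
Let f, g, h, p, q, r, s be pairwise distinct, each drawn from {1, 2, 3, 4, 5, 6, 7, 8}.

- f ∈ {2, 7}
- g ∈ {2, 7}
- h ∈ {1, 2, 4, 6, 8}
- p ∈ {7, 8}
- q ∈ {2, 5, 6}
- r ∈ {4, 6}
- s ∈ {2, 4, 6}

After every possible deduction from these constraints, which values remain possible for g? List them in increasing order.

Among the 7 variables, 1 fits only h (and all 7 values in {1, 2, 4, 5, 6, 7, 8} must be used), so h = 1.
The 6 still-open variables together cover exactly {2, 4, 5, 6, 7, 8} — 6 values for 6 variables — and 5 appears only in q's list, so q = 5.
The 5 still-open variables together cover exactly {2, 4, 6, 7, 8} — 5 values for 5 variables — and 8 appears only in p's list, so p = 8.
f and g between them cover only {2, 7} — a naked pair. Remove those values from s.
No further eliminations apply; g can still be any of 2, 7.

2, 7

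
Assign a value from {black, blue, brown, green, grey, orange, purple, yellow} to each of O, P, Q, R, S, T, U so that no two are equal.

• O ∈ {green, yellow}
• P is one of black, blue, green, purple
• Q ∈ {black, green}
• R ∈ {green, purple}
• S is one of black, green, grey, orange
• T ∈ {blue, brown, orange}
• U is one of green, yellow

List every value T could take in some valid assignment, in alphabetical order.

brown, orange

The 2 variables O and U are confined to {green, yellow}, which locks those values in; drop them from P, Q, R, S.
Q's domain is down to {black}, so Q = black. Eliminate black elsewhere: P, S.
R has just one choice, so R = purple. So P can't be purple.
P has just one choice, so P = blue. So T can't be blue.
No further eliminations apply; T can still be any of brown, orange.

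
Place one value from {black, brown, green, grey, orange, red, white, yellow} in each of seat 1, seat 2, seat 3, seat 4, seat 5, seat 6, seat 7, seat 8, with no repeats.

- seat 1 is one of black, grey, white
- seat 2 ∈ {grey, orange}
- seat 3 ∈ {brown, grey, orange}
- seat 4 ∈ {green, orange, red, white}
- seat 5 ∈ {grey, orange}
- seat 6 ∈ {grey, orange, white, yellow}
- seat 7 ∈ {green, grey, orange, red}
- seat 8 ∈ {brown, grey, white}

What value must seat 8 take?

The 8 variables together cover exactly {black, brown, green, grey, orange, red, white, yellow} — 8 values for 8 variables — and black appears only in seat 1's list, so seat 1 = black.
Among the 7 still-open variables, yellow fits only seat 6 (and all 7 values in {brown, green, grey, orange, red, white, yellow} must be used), so seat 6 = yellow.
seat 2 and seat 5 share exactly the 2 values {grey, orange}; by pigeonhole those values go to them, so strike grey, orange from seat 3, seat 4, seat 7, seat 8.
seat 3's domain is down to {brown}, so seat 3 = brown. Remove brown from seat 8.
So seat 8 = white.

white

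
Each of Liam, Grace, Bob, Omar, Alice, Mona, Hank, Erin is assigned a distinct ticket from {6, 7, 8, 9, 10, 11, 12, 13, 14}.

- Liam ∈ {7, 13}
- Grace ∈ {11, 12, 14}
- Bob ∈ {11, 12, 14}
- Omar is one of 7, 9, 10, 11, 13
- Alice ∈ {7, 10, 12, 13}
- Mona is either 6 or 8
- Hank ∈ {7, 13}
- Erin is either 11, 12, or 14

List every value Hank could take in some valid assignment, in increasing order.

Liam and Hank between them cover only {7, 13} — a naked pair. Remove those values from Omar, Alice.
Grace, Bob, Erin share exactly the 3 values {11, 12, 14}; by pigeonhole those values go to them, so strike 11, 12, 14 from Omar, Alice.
Alice must be 10 (only option left). So Omar can't be 10.
Omar's domain is down to {9}, so Omar = 9.
No further eliminations apply; Hank can still be any of 7, 13.

7, 13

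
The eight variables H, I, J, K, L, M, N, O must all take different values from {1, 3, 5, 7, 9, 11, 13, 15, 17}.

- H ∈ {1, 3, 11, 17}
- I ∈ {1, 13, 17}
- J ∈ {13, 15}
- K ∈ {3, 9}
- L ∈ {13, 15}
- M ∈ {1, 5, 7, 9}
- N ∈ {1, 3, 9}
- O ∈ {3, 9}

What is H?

11

J and L share exactly the 2 values {13, 15}; by pigeonhole those values go to them, so strike 13, 15 from I.
The 2 variables K and O are confined to {3, 9}, which locks those values in; drop them from H, M, N.
That leaves N = 1. Strike 1 from H, I, M.
I has just one choice, so I = 17. So H can't be 17.
So H = 11.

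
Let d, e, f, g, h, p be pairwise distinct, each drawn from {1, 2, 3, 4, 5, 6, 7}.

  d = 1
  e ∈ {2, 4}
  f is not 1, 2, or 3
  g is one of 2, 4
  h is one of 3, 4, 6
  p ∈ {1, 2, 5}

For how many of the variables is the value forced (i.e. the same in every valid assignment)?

d has just one choice, so d = 1. Remove 1 from p.
e and g between them cover only {2, 4} — a naked pair. Remove those values from f, h, p.
That leaves p = 5. Remove 5 from f.
Determined: d=1, p=5. The other variables each still have more than one consistent value. That makes 2.

2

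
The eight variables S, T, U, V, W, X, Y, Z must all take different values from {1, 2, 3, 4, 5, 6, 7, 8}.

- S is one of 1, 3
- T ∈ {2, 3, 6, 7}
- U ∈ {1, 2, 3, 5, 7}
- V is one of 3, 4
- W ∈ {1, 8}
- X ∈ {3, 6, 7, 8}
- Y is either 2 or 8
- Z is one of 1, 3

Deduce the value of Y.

2

Among the 8 variables, 4 fits only V (and all 8 values in {1, 2, 3, 4, 5, 6, 7, 8} must be used), so V = 4.
The 7 still-open variables draw from only 7 values {1, 2, 3, 5, 6, 7, 8}, so each is used; only U can be 5, hence U = 5.
S and Z share exactly the 2 values {1, 3}; by pigeonhole those values go to them, so strike 1, 3 from T, W, X.
W has just one choice, so W = 8. So X, Y can't be 8.
So Y = 2.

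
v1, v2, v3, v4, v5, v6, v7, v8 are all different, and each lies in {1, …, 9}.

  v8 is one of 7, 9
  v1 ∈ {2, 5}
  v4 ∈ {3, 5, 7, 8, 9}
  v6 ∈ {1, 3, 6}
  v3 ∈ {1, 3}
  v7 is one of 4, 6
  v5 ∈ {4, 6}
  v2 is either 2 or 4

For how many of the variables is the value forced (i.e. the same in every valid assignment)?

v5 and v7 between them cover only {4, 6} — a naked pair. Remove those values from v2, v6.
v2's domain is down to {2}, so v2 = 2. Remove 2 from v1.
v1 has just one choice, so v1 = 5. Eliminate 5 elsewhere: v4.
v3 and v6 share exactly the 2 values {1, 3}; by pigeonhole those values go to them, so strike 1, 3 from v4.
Determined: v1=5, v2=2. The other variables each still have more than one consistent value. That makes 2.

2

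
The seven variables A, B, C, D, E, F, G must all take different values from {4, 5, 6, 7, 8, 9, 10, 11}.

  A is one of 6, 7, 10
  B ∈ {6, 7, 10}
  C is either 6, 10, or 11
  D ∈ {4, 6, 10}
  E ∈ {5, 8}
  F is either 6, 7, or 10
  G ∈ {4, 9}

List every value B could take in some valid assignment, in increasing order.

A, B, F share exactly the 3 values {6, 7, 10}; by pigeonhole those values go to them, so strike 6, 7, 10 from C, D.
That leaves C = 11.
That leaves D = 4. So G can't be 4.
G must be 9 (only option left).
No further eliminations apply; B can still be any of 6, 7, 10.

6, 7, 10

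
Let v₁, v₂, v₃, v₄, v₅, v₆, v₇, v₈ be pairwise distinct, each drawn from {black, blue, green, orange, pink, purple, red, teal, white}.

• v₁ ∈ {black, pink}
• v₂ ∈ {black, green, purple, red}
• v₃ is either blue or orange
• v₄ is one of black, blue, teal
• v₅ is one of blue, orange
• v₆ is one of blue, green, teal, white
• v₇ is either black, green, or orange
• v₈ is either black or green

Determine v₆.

white

v₃ and v₅ between them cover only {blue, orange} — a naked pair. Remove those values from v₄, v₆, v₇.
The 2 variables v₇ and v₈ are confined to {black, green}, which locks those values in; drop them from v₁, v₂, v₄, v₆.
That leaves v₁ = pink.
That leaves v₄ = teal. Remove teal from v₆.
So v₆ = white.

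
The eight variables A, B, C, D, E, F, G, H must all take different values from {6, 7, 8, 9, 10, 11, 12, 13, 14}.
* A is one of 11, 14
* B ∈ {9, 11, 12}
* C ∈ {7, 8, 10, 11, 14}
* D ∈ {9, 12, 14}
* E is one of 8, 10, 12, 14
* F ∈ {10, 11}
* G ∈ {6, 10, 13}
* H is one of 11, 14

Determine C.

The 2 variables A and H are confined to {11, 14}, which locks those values in; drop them from B, C, D, E, F.
That leaves F = 10. Eliminate 10 elsewhere: C, E, G.
B and D share exactly the 2 values {9, 12}; by pigeonhole those values go to them, so strike 9, 12 from E.
E has just one choice, so E = 8. So C can't be 8.
So C = 7.

7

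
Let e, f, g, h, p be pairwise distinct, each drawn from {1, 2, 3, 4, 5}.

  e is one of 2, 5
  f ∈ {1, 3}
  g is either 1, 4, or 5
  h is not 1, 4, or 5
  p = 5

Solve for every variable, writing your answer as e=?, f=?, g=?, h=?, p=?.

e=2, f=1, g=4, h=3, p=5

p has just one choice, so p = 5. So e, g can't be 5.
That leaves e = 2. So h can't be 2.
h must be 3 (only option left). Strike 3 from f.
That leaves f = 1. Eliminate 1 elsewhere: g.
g has just one choice, so g = 4.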